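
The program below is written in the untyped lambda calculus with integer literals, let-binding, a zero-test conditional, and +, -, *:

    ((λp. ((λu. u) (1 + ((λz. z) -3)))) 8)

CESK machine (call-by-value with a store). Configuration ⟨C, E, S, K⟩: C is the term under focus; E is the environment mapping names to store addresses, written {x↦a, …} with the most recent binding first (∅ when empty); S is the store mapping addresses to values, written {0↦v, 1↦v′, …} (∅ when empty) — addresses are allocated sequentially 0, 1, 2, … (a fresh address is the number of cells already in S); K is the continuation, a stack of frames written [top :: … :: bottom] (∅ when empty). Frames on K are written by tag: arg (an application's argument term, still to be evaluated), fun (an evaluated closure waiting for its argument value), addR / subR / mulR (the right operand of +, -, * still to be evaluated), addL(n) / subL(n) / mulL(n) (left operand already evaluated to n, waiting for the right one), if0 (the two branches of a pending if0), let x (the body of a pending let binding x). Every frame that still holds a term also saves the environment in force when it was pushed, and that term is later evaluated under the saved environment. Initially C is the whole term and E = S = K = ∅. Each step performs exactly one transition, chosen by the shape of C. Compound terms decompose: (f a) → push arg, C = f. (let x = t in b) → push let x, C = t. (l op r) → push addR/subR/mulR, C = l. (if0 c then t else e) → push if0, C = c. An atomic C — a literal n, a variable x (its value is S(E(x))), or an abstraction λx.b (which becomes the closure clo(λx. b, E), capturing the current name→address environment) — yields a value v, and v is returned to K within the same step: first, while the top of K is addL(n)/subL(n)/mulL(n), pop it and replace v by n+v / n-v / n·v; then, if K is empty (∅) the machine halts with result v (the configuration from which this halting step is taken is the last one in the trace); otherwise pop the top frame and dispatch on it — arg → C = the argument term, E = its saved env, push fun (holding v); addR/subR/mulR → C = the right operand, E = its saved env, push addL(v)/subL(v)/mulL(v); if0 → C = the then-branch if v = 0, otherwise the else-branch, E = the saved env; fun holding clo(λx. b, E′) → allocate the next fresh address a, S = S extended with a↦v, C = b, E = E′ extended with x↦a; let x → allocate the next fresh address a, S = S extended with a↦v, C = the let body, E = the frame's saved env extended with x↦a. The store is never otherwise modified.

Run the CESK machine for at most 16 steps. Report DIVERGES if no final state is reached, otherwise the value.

[0] ⟨C=((λp. ((λu. u) (1 + ((λz. z) -3)))) 8); E=∅; S=∅; K=∅⟩
[1] ⟨C=(λp. ((λu. u) (1 + ((λz. z) -3)))); E=∅; S=∅; K=[arg]⟩
[2] ⟨C=8; E=∅; S=∅; K=[fun]⟩
[3] ⟨C=((λu. u) (1 + ((λz. z) -3))); E={p↦0}; S={0↦8}; K=∅⟩
[4] ⟨C=(λu. u); E={p↦0}; S={0↦8}; K=[arg]⟩
[5] ⟨C=(1 + ((λz. z) -3)); E={p↦0}; S={0↦8}; K=[fun]⟩
[6] ⟨C=1; E={p↦0}; S={0↦8}; K=[addR :: fun]⟩
[7] ⟨C=((λz. z) -3); E={p↦0}; S={0↦8}; K=[addL(1) :: fun]⟩
[8] ⟨C=(λz. z); E={p↦0}; S={0↦8}; K=[arg :: addL(1) :: fun]⟩
[9] ⟨C=-3; E={p↦0}; S={0↦8}; K=[fun :: addL(1) :: fun]⟩
[10] ⟨C=z; E={z↦1, p↦0}; S={0↦8, 1↦-3}; K=[addL(1) :: fun]⟩
[11] ⟨C=u; E={u↦2, p↦0}; S={0↦8, 1↦-3, 2↦-2}; K=∅⟩
→ final value -2

Answer: -2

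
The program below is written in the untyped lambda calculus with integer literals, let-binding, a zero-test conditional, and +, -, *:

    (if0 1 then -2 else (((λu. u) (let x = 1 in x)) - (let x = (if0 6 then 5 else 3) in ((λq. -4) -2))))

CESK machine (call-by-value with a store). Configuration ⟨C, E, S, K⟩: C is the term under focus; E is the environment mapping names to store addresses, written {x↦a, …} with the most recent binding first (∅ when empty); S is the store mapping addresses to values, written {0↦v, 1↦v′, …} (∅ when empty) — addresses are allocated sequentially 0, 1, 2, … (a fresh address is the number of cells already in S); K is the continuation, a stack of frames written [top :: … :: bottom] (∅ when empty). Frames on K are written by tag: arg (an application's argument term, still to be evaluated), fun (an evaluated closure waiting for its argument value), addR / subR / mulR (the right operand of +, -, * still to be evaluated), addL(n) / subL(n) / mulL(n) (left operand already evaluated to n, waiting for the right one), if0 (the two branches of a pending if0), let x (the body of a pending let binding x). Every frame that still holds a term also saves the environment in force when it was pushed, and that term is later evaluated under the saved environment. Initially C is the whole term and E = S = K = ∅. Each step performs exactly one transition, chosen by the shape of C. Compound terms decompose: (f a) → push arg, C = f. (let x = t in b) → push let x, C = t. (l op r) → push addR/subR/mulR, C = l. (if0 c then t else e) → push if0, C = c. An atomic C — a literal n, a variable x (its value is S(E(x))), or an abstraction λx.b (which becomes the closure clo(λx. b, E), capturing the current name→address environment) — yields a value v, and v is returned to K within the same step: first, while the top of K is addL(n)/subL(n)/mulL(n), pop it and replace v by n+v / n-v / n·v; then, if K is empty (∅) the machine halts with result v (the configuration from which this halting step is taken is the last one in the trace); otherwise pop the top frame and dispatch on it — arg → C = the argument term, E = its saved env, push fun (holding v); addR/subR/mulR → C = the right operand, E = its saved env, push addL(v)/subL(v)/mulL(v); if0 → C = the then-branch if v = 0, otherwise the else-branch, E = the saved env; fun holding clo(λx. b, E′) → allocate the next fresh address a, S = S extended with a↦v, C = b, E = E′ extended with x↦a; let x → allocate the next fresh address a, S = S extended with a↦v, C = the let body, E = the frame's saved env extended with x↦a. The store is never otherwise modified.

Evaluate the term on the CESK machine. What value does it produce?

Answer: 5

Machine steps:
0. [C=(if0 1 then -2 else (((λu. u) (let x = 1 in x)) - (let x = (if0 6 then 5 else 3) in ((λq. -4) -2)))) | E=∅ | S=∅ | K=∅]
1. [C=1 | E=∅ | S=∅ | K=[if0]]
2. [C=(((λu. u) (let x = 1 in x)) - (let x = (if0 6 then 5 else 3) in ((λq. -4) -2))) | E=∅ | S=∅ | K=∅]
3. [C=((λu. u) (let x = 1 in x)) | E=∅ | S=∅ | K=[subR]]
4. [C=(λu. u) | E=∅ | S=∅ | K=[arg :: subR]]
5. [C=(let x = 1 in x) | E=∅ | S=∅ | K=[fun :: subR]]
6. [C=1 | E=∅ | S=∅ | K=[let x :: fun :: subR]]
7. [C=x | E={x↦0} | S={0↦1} | K=[fun :: subR]]
8. [C=u | E={u↦1} | S={0↦1, 1↦1} | K=[subR]]
9. [C=(let x = (if0 6 then 5 else 3) in ((λq. -4) -2)) | E=∅ | S={0↦1, 1↦1} | K=[subL(1)]]
10. [C=(if0 6 then 5 else 3) | E=∅ | S={0↦1, 1↦1} | K=[let x :: subL(1)]]
11. [C=6 | E=∅ | S={0↦1, 1↦1} | K=[if0 :: let x :: subL(1)]]
12. [C=3 | E=∅ | S={0↦1, 1↦1} | K=[let x :: subL(1)]]
13. [C=((λq. -4) -2) | E={x↦2} | S={0↦1, 1↦1, 2↦3} | K=[subL(1)]]
14. [C=(λq. -4) | E={x↦2} | S={0↦1, 1↦1, 2↦3} | K=[arg :: subL(1)]]
15. [C=-2 | E={x↦2} | S={0↦1, 1↦1, 2↦3} | K=[fun :: subL(1)]]
16. [C=-4 | E={q↦3, x↦2} | S={0↦1, 1↦1, 2↦3, 3↦-2} | K=[subL(1)]]
→ final value 5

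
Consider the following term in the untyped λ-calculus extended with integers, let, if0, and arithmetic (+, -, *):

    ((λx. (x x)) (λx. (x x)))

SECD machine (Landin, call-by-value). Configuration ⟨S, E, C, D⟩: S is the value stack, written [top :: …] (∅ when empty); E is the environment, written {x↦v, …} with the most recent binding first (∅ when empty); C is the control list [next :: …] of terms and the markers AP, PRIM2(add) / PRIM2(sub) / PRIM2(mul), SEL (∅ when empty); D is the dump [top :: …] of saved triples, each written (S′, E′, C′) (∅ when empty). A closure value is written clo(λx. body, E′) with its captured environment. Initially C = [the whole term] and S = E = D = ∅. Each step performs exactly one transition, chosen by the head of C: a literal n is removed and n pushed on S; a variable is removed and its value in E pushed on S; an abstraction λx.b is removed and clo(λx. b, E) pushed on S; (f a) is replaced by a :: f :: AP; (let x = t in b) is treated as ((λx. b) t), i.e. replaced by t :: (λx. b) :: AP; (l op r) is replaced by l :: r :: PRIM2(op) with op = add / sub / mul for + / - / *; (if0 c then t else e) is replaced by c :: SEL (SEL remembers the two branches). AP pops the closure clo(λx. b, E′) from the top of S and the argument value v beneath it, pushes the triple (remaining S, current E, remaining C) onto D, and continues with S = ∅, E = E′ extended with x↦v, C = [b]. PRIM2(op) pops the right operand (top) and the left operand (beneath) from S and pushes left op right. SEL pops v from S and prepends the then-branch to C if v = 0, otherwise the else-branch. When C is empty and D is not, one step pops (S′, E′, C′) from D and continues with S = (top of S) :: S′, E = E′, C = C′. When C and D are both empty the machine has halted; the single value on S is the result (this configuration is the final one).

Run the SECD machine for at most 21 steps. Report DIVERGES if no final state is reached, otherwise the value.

t=0: ⟨S=∅; E=∅; C=[((λx. (x x)) (λx. (x x)))]; D=∅⟩
t=1: ⟨S=∅; E=∅; C=[(λx. (x x)) :: (λx. (x x)) :: AP]; D=∅⟩
t=2: ⟨S=[clo(λx. (x x), ∅)]; E=∅; C=[(λx. (x x)) :: AP]; D=∅⟩
t=3: ⟨S=[clo(λx. (x x), ∅) :: clo(λx. (x x), ∅)]; E=∅; C=[AP]; D=∅⟩
t=4: ⟨S=∅; E={x↦clo(λx. (x x), ∅)}; C=[(x x)]; D=[(∅, ∅, ∅)]⟩
t=5: ⟨S=∅; E={x↦clo(λx. (x x), ∅)}; C=[x :: x :: AP]; D=[(∅, ∅, ∅)]⟩
t=6: ⟨S=[clo(λx. (x x), ∅)]; E={x↦clo(λx. (x x), ∅)}; C=[x :: AP]; D=[(∅, ∅, ∅)]⟩
t=7: ⟨S=[clo(λx. (x x), ∅) :: clo(λx. (x x), ∅)]; E={x↦clo(λx. (x x), ∅)}; C=[AP]; D=[(∅, ∅, ∅)]⟩
t=8: ⟨S=∅; E={x↦clo(λx. (x x), ∅)}; C=[(x x)]; D=[(∅, {x↦clo(λx. (x x), ∅)}, ∅) :: (∅, ∅, ∅)]⟩
t=9: ⟨S=∅; E={x↦clo(λx. (x x), ∅)}; C=[x :: x :: AP]; D=[(∅, {x↦clo(λx. (x x), ∅)}, ∅) :: (∅, ∅, ∅)]⟩
t=10: ⟨S=[clo(λx. (x x), ∅)]; E={x↦clo(λx. (x x), ∅)}; C=[x :: AP]; D=[(∅, {x↦clo(λx. (x x), ∅)}, ∅) :: (∅, ∅, ∅)]⟩
t=11: ⟨S=[clo(λx. (x x), ∅) :: clo(λx. (x x), ∅)]; E={x↦clo(λx. (x x), ∅)}; C=[AP]; D=[(∅, {x↦clo(λx. (x x), ∅)}, ∅) :: (∅, ∅, ∅)]⟩
t=12: ⟨S=∅; E={x↦clo(λx. (x x), ∅)}; C=[(x x)]; D=[(∅, {x↦clo(λx. (x x), ∅)}, ∅) :: (∅, {x↦clo(λx. (x x), ∅)}, ∅) :: (∅, ∅, ∅)]⟩
t=13: ⟨S=∅; E={x↦clo(λx. (x x), ∅)}; C=[x :: x :: AP]; D=[(∅, {x↦clo(λx. (x x), ∅)}, ∅) :: (∅, {x↦clo(λx. (x x), ∅)}, ∅) :: (∅, ∅, ∅)]⟩
t=14: ⟨S=[clo(λx. (x x), ∅)]; E={x↦clo(λx. (x x), ∅)}; C=[x :: AP]; D=[(∅, {x↦clo(λx. (x x), ∅)}, ∅) :: (∅, {x↦clo(λx. (x x), ∅)}, ∅) :: (∅, ∅, ∅)]⟩
t=15: ⟨S=[clo(λx. (x x), ∅) :: clo(λx. (x x), ∅)]; E={x↦clo(λx. (x x), ∅)}; C=[AP]; D=[(∅, {x↦clo(λx. (x x), ∅)}, ∅) :: (∅, {x↦clo(λx. (x x), ∅)}, ∅) :: (∅, ∅, ∅)]⟩
t=16: ⟨S=∅; E={x↦clo(λx. (x x), ∅)}; C=[(x x)]; D=[(∅, {x↦clo(λx. (x x), ∅)}, ∅) :: (∅, {x↦clo(λx. (x x), ∅)}, ∅) :: (∅, {x↦clo(λx. (x x), ∅)}, ∅) :: (∅, ∅, ∅)]⟩
t=17: ⟨S=∅; E={x↦clo(λx. (x x), ∅)}; C=[x :: x :: AP]; D=[(∅, {x↦clo(λx. (x x), ∅)}, ∅) :: (∅, {x↦clo(λx. (x x), ∅)}, ∅) :: (∅, {x↦clo(λx. (x x), ∅)}, ∅) :: (∅, ∅, ∅)]⟩
t=18: ⟨S=[clo(λx. (x x), ∅)]; E={x↦clo(λx. (x x), ∅)}; C=[x :: AP]; D=[(∅, {x↦clo(λx. (x x), ∅)}, ∅) :: (∅, {x↦clo(λx. (x x), ∅)}, ∅) :: (∅, {x↦clo(λx. (x x), ∅)}, ∅) :: (∅, ∅, ∅)]⟩
t=19: ⟨S=[clo(λx. (x x), ∅) :: clo(λx. (x x), ∅)]; E={x↦clo(λx. (x x), ∅)}; C=[AP]; D=[(∅, {x↦clo(λx. (x x), ∅)}, ∅) :: (∅, {x↦clo(λx. (x x), ∅)}, ∅) :: (∅, {x↦clo(λx. (x x), ∅)}, ∅) :: (∅, ∅, ∅)]⟩
t=20: ⟨S=∅; E={x↦clo(λx. (x x), ∅)}; C=[(x x)]; D=[(∅, {x↦clo(λx. (x x), ∅)}, ∅) :: (∅, {x↦clo(λx. (x x), ∅)}, ∅) :: (∅, {x↦clo(λx. (x x), ∅)}, ∅) :: (∅, {x↦clo(λx. (x x), ∅)}, ∅) :: (∅, ∅, ∅)]⟩
t=21: ⟨S=∅; E={x↦clo(λx. (x x), ∅)}; C=[x :: x :: AP]; D=[(∅, {x↦clo(λx. (x x), ∅)}, ∅) :: (∅, {x↦clo(λx. (x x), ∅)}, ∅) :: (∅, {x↦clo(λx. (x x), ∅)}, ∅) :: (∅, {x↦clo(λx. (x x), ∅)}, ∅) :: (∅, ∅, ∅)]⟩
→ 21 transitions taken and the configuration is still not final: no result within 21 steps

Answer: DIVERGES (no final state within 21 steps)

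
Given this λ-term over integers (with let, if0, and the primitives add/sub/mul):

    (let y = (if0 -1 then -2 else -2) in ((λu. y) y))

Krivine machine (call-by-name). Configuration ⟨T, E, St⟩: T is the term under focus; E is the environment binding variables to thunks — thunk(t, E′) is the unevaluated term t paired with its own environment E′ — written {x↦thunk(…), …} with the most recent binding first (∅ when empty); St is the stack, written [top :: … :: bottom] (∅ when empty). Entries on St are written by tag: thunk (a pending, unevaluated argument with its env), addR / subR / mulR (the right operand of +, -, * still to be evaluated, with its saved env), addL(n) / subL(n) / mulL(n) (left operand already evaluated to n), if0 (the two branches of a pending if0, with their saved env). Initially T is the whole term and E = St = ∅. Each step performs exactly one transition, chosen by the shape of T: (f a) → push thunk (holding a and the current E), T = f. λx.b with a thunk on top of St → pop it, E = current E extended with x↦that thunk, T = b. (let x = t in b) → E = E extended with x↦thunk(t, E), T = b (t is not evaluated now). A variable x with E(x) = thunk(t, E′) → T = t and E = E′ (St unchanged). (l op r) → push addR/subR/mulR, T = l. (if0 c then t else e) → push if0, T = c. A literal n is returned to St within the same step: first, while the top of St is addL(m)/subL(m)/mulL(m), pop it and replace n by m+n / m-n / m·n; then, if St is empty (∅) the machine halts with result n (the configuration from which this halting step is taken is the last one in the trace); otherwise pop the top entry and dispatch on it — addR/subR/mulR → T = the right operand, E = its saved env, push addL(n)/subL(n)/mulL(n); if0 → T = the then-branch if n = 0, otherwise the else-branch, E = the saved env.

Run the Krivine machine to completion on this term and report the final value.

0. [T=(let y = (if0 -1 then -2 else -2) in ((λu. y) y)) | E=∅ | St=∅]
1. [T=((λu. y) y) | E={y↦thunk((if0 -1 then -2 else -2), ∅)} | St=∅]
2. [T=(λu. y) | E={y↦thunk((if0 -1 then -2 else -2), ∅)} | St=[thunk]]
3. [T=y | E={u↦thunk(y, {y↦thunk((if0 -1 then -2 else -2), ∅)}), y↦thunk((if0 -1 then -2 else -2), ∅)} | St=∅]
4. [T=(if0 -1 then -2 else -2) | E=∅ | St=∅]
5. [T=-1 | E=∅ | St=[if0]]
6. [T=-2 | E=∅ | St=∅]
→ final value -2

Answer: -2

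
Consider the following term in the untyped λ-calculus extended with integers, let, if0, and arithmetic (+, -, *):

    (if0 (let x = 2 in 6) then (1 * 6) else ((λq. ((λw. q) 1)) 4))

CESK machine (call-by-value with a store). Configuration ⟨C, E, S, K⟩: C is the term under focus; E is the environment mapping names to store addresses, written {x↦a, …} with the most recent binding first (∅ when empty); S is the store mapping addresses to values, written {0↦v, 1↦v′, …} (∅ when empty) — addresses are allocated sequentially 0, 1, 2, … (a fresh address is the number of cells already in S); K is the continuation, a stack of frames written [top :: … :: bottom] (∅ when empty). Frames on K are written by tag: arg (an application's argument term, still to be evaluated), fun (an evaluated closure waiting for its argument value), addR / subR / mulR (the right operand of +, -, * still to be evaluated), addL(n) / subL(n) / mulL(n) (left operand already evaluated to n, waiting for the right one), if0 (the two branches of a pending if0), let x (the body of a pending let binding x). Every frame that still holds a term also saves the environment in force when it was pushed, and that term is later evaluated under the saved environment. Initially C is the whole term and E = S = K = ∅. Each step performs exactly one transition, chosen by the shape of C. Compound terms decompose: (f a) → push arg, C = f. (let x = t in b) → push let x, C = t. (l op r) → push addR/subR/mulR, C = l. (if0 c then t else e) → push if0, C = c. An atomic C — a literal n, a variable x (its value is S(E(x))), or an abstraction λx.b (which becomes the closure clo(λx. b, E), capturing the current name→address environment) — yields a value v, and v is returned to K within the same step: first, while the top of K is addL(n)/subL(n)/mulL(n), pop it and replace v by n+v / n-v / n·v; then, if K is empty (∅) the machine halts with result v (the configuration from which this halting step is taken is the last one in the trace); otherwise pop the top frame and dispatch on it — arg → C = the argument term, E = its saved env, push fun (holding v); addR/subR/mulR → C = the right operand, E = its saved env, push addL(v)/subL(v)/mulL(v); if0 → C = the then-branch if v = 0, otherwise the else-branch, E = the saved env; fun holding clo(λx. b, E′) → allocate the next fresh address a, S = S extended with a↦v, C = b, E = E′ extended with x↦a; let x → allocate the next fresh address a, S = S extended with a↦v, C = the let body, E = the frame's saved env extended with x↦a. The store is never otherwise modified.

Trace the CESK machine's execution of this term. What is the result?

0. ⟨C=(if0 (let x = 2 in 6) then (1 * 6) else ((λq. ((λw. q) 1)) 4)); E=∅; S=∅; K=∅⟩
1. ⟨C=(let x = 2 in 6); E=∅; S=∅; K=[if0]⟩
2. ⟨C=2; E=∅; S=∅; K=[let x :: if0]⟩
3. ⟨C=6; E={x↦0}; S={0↦2}; K=[if0]⟩
4. ⟨C=((λq. ((λw. q) 1)) 4); E=∅; S={0↦2}; K=∅⟩
5. ⟨C=(λq. ((λw. q) 1)); E=∅; S={0↦2}; K=[arg]⟩
6. ⟨C=4; E=∅; S={0↦2}; K=[fun]⟩
7. ⟨C=((λw. q) 1); E={q↦1}; S={0↦2, 1↦4}; K=∅⟩
8. ⟨C=(λw. q); E={q↦1}; S={0↦2, 1↦4}; K=[arg]⟩
9. ⟨C=1; E={q↦1}; S={0↦2, 1↦4}; K=[fun]⟩
10. ⟨C=q; E={w↦2, q↦1}; S={0↦2, 1↦4, 2↦1}; K=∅⟩
→ final value 4

Answer: 4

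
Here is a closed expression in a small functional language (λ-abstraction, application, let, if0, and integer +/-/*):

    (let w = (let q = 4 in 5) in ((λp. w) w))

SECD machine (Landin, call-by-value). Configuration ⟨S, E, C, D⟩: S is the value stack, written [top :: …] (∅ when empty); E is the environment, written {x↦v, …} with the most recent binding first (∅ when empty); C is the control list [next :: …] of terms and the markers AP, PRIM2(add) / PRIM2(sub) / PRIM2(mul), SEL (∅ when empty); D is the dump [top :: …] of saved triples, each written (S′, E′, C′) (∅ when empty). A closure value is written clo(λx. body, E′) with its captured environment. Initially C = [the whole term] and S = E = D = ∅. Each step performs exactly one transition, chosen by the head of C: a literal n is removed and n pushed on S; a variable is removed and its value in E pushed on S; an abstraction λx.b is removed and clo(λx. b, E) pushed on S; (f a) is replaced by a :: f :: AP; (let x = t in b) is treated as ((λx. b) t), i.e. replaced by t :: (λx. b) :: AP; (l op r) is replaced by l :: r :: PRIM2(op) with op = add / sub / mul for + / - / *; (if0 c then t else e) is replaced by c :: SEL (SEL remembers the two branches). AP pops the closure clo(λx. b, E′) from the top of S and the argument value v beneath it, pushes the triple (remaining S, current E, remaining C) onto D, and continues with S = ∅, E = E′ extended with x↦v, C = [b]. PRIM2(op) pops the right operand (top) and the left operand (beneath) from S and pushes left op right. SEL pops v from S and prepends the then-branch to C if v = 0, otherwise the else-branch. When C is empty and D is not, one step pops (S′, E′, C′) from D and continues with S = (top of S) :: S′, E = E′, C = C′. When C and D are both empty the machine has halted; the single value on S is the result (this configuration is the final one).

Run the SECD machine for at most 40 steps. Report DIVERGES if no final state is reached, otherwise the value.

Answer: 5

Execution trace:
[0] <S=∅, E=∅, C=[(let w = (let q = 4 in 5) in ((λp. w) w))], D=∅>
[1] <S=∅, E=∅, C=[(let q = 4 in 5) :: (λw. ((λp. w) w)) :: AP], D=∅>
[2] <S=∅, E=∅, C=[4 :: (λq. 5) :: AP :: (λw. ((λp. w) w)) :: AP], D=∅>
[3] <S=[4], E=∅, C=[(λq. 5) :: AP :: (λw. ((λp. w) w)) :: AP], D=∅>
[4] <S=[clo(λq. 5, ∅) :: 4], E=∅, C=[AP :: (λw. ((λp. w) w)) :: AP], D=∅>
[5] <S=∅, E={q↦4}, C=[5], D=[(∅, ∅, [(λw. ((λp. w) w)) :: AP])]>
[6] <S=[5], E={q↦4}, C=∅, D=[(∅, ∅, [(λw. ((λp. w) w)) :: AP])]>
[7] <S=[5], E=∅, C=[(λw. ((λp. w) w)) :: AP], D=∅>
[8] <S=[clo(λw. ((λp. w) w), ∅) :: 5], E=∅, C=[AP], D=∅>
[9] <S=∅, E={w↦5}, C=[((λp. w) w)], D=[(∅, ∅, ∅)]>
[10] <S=∅, E={w↦5}, C=[w :: (λp. w) :: AP], D=[(∅, ∅, ∅)]>
[11] <S=[5], E={w↦5}, C=[(λp. w) :: AP], D=[(∅, ∅, ∅)]>
[12] <S=[clo(λp. w, {w↦5}) :: 5], E={w↦5}, C=[AP], D=[(∅, ∅, ∅)]>
[13] <S=∅, E={p↦5, w↦5}, C=[w], D=[(∅, {w↦5}, ∅) :: (∅, ∅, ∅)]>
[14] <S=[5], E={p↦5, w↦5}, C=∅, D=[(∅, {w↦5}, ∅) :: (∅, ∅, ∅)]>
[15] <S=[5], E={w↦5}, C=∅, D=[(∅, ∅, ∅)]>
[16] <S=[5], E=∅, C=∅, D=∅>
→ final value 5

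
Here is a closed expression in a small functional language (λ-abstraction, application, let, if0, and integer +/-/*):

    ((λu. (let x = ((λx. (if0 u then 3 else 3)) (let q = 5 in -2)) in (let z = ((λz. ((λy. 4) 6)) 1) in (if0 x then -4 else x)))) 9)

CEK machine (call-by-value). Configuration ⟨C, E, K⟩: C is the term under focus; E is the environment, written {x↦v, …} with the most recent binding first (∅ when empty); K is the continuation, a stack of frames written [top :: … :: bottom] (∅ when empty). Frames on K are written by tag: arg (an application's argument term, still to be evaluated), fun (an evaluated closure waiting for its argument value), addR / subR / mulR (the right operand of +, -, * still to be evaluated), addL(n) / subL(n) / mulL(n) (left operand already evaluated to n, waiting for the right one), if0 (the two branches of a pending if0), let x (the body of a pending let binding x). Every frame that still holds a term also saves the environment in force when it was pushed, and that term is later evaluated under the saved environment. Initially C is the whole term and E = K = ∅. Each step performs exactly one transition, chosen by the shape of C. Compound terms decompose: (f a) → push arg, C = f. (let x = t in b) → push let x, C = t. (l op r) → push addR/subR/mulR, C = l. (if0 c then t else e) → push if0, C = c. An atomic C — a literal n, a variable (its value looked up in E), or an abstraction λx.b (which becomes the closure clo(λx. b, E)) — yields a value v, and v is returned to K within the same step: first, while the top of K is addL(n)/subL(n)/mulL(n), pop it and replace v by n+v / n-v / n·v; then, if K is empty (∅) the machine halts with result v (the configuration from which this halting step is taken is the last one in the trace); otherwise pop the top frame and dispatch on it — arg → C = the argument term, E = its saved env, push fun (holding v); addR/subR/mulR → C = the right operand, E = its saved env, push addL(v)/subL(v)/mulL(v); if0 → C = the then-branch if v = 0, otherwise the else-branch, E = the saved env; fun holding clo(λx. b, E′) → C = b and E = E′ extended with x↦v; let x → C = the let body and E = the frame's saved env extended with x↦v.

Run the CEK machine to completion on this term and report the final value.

Answer: 3

Derivation:
step 0: [C=((λu. (let x = ((λx. (if0 u then 3 else 3)) (let q = 5 in -2)) in (let z = ((λz. ((λy. 4) 6)) 1) in (if0 x then -4 else x)))) 9) | E=∅ | K=∅]
step 1: [C=(λu. (let x = ((λx. (if0 u then 3 else 3)) (let q = 5 in -2)) in (let z = ((λz. ((λy. 4) 6)) 1) in (if0 x then -4 else x)))) | E=∅ | K=[arg]]
step 2: [C=9 | E=∅ | K=[fun]]
step 3: [C=(let x = ((λx. (if0 u then 3 else 3)) (let q = 5 in -2)) in (let z = ((λz. ((λy. 4) 6)) 1) in (if0 x then -4 else x))) | E={u↦9} | K=∅]
step 4: [C=((λx. (if0 u then 3 else 3)) (let q = 5 in -2)) | E={u↦9} | K=[let x]]
step 5: [C=(λx. (if0 u then 3 else 3)) | E={u↦9} | K=[arg :: let x]]
step 6: [C=(let q = 5 in -2) | E={u↦9} | K=[fun :: let x]]
step 7: [C=5 | E={u↦9} | K=[let q :: fun :: let x]]
step 8: [C=-2 | E={q↦5, u↦9} | K=[fun :: let x]]
step 9: [C=(if0 u then 3 else 3) | E={x↦-2, u↦9} | K=[let x]]
step 10: [C=u | E={x↦-2, u↦9} | K=[if0 :: let x]]
step 11: [C=3 | E={x↦-2, u↦9} | K=[let x]]
step 12: [C=(let z = ((λz. ((λy. 4) 6)) 1) in (if0 x then -4 else x)) | E={x↦3, u↦9} | K=∅]
step 13: [C=((λz. ((λy. 4) 6)) 1) | E={x↦3, u↦9} | K=[let z]]
step 14: [C=(λz. ((λy. 4) 6)) | E={x↦3, u↦9} | K=[arg :: let z]]
step 15: [C=1 | E={x↦3, u↦9} | K=[fun :: let z]]
step 16: [C=((λy. 4) 6) | E={z↦1, x↦3, u↦9} | K=[let z]]
step 17: [C=(λy. 4) | E={z↦1, x↦3, u↦9} | K=[arg :: let z]]
step 18: [C=6 | E={z↦1, x↦3, u↦9} | K=[fun :: let z]]
step 19: [C=4 | E={y↦6, z↦1, x↦3, u↦9} | K=[let z]]
step 20: [C=(if0 x then -4 else x) | E={z↦4, x↦3, u↦9} | K=∅]
step 21: [C=x | E={z↦4, x↦3, u↦9} | K=[if0]]
step 22: [C=x | E={z↦4, x↦3, u↦9} | K=∅]
→ final value 3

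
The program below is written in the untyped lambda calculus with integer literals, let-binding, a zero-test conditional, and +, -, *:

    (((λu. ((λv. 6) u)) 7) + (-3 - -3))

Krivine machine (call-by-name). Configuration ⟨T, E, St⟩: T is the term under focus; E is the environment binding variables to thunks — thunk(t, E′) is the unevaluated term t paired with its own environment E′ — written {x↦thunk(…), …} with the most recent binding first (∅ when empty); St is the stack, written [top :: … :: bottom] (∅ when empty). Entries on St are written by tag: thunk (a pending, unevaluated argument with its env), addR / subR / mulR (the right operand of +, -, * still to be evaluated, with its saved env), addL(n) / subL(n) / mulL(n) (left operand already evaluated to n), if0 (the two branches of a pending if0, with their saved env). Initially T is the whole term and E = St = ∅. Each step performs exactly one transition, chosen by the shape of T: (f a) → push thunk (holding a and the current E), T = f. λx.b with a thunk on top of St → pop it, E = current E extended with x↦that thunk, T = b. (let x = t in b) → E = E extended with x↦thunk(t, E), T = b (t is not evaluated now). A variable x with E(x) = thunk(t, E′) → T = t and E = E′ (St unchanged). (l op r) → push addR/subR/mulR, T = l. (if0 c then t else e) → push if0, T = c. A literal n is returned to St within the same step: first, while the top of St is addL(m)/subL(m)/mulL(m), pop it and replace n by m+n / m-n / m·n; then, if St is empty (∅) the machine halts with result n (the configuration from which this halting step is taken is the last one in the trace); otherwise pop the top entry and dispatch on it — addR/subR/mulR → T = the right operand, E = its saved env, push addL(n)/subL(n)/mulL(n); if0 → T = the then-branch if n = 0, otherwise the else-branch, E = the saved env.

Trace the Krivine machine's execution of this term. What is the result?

Answer: 6

Execution trace:
step 0: ⟨T=(((λu. ((λv. 6) u)) 7) + (-3 - -3)); E=∅; St=∅⟩
step 1: ⟨T=((λu. ((λv. 6) u)) 7); E=∅; St=[addR]⟩
step 2: ⟨T=(λu. ((λv. 6) u)); E=∅; St=[thunk :: addR]⟩
step 3: ⟨T=((λv. 6) u); E={u↦thunk(7, ∅)}; St=[addR]⟩
step 4: ⟨T=(λv. 6); E={u↦thunk(7, ∅)}; St=[thunk :: addR]⟩
step 5: ⟨T=6; E={v↦thunk(u, {u↦thunk(7, ∅)}), u↦thunk(7, ∅)}; St=[addR]⟩
step 6: ⟨T=(-3 - -3); E=∅; St=[addL(6)]⟩
step 7: ⟨T=-3; E=∅; St=[subR :: addL(6)]⟩
step 8: ⟨T=-3; E=∅; St=[subL(-3) :: addL(6)]⟩
→ final value 6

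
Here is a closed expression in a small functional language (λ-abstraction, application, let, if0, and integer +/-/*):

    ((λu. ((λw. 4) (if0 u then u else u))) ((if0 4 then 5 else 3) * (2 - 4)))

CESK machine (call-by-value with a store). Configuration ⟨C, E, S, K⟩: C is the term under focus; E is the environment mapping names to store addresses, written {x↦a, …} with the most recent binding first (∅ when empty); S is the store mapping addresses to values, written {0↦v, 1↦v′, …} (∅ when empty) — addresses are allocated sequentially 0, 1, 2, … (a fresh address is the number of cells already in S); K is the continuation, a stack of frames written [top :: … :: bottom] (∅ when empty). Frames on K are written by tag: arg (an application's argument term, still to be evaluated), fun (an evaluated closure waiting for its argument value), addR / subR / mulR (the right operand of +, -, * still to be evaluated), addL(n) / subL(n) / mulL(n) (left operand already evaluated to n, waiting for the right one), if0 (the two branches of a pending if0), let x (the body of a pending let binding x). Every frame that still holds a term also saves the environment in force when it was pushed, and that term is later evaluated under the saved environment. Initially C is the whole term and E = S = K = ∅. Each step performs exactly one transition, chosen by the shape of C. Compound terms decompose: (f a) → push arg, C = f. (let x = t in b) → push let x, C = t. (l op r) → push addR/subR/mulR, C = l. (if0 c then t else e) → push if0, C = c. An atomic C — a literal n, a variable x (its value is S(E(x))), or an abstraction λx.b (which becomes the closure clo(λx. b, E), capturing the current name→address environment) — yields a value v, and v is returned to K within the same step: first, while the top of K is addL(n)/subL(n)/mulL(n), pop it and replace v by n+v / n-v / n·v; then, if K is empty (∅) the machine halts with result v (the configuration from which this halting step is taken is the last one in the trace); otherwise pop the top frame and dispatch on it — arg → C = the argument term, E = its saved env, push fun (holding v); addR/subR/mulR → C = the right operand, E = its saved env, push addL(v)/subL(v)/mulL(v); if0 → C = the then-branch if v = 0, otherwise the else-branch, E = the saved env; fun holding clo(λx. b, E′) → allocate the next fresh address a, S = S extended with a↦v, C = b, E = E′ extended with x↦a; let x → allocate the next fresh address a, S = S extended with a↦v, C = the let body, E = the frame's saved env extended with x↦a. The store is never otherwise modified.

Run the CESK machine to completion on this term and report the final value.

Answer: 4

Machine steps:
step 0: [C=((λu. ((λw. 4) (if0 u then u else u))) ((if0 4 then 5 else 3) * (2 - 4))) | E=∅ | S=∅ | K=∅]
step 1: [C=(λu. ((λw. 4) (if0 u then u else u))) | E=∅ | S=∅ | K=[arg]]
step 2: [C=((if0 4 then 5 else 3) * (2 - 4)) | E=∅ | S=∅ | K=[fun]]
step 3: [C=(if0 4 then 5 else 3) | E=∅ | S=∅ | K=[mulR :: fun]]
step 4: [C=4 | E=∅ | S=∅ | K=[if0 :: mulR :: fun]]
step 5: [C=3 | E=∅ | S=∅ | K=[mulR :: fun]]
step 6: [C=(2 - 4) | E=∅ | S=∅ | K=[mulL(3) :: fun]]
step 7: [C=2 | E=∅ | S=∅ | K=[subR :: mulL(3) :: fun]]
step 8: [C=4 | E=∅ | S=∅ | K=[subL(2) :: mulL(3) :: fun]]
step 9: [C=((λw. 4) (if0 u then u else u)) | E={u↦0} | S={0↦-6} | K=∅]
step 10: [C=(λw. 4) | E={u↦0} | S={0↦-6} | K=[arg]]
step 11: [C=(if0 u then u else u) | E={u↦0} | S={0↦-6} | K=[fun]]
step 12: [C=u | E={u↦0} | S={0↦-6} | K=[if0 :: fun]]
step 13: [C=u | E={u↦0} | S={0↦-6} | K=[fun]]
step 14: [C=4 | E={w↦1, u↦0} | S={0↦-6, 1↦-6} | K=∅]
→ final value 4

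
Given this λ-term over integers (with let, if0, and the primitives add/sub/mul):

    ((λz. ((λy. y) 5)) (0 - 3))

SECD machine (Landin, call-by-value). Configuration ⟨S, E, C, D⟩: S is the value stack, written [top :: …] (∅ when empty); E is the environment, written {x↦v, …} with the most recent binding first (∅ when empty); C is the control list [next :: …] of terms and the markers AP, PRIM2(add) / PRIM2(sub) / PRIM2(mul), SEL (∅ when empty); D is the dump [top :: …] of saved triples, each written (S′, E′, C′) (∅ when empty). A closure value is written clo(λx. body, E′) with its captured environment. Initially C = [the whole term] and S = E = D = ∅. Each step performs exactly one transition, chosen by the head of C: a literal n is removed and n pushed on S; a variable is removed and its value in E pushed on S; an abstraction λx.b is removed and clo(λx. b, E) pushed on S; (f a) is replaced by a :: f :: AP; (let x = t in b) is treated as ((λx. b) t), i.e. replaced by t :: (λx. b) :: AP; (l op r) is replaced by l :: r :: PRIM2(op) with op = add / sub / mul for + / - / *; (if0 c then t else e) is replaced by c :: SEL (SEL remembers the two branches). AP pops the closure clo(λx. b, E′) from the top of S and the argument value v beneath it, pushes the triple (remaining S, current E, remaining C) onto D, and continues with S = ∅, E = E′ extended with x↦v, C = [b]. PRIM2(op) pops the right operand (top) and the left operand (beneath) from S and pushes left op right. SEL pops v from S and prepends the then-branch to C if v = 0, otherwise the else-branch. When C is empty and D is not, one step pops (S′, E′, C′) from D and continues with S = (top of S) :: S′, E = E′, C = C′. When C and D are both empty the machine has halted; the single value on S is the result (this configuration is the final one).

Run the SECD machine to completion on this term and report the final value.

Answer: 5

Execution trace:
[0] ⟨S=∅; E=∅; C=[((λz. ((λy. y) 5)) (0 - 3))]; D=∅⟩
[1] ⟨S=∅; E=∅; C=[(0 - 3) :: (λz. ((λy. y) 5)) :: AP]; D=∅⟩
[2] ⟨S=∅; E=∅; C=[0 :: 3 :: PRIM2(sub) :: (λz. ((λy. y) 5)) :: AP]; D=∅⟩
[3] ⟨S=[0]; E=∅; C=[3 :: PRIM2(sub) :: (λz. ((λy. y) 5)) :: AP]; D=∅⟩
[4] ⟨S=[3 :: 0]; E=∅; C=[PRIM2(sub) :: (λz. ((λy. y) 5)) :: AP]; D=∅⟩
[5] ⟨S=[-3]; E=∅; C=[(λz. ((λy. y) 5)) :: AP]; D=∅⟩
[6] ⟨S=[clo(λz. ((λy. y) 5), ∅) :: -3]; E=∅; C=[AP]; D=∅⟩
[7] ⟨S=∅; E={z↦-3}; C=[((λy. y) 5)]; D=[(∅, ∅, ∅)]⟩
[8] ⟨S=∅; E={z↦-3}; C=[5 :: (λy. y) :: AP]; D=[(∅, ∅, ∅)]⟩
[9] ⟨S=[5]; E={z↦-3}; C=[(λy. y) :: AP]; D=[(∅, ∅, ∅)]⟩
[10] ⟨S=[clo(λy. y, {z↦-3}) :: 5]; E={z↦-3}; C=[AP]; D=[(∅, ∅, ∅)]⟩
[11] ⟨S=∅; E={y↦5, z↦-3}; C=[y]; D=[(∅, {z↦-3}, ∅) :: (∅, ∅, ∅)]⟩
[12] ⟨S=[5]; E={y↦5, z↦-3}; C=∅; D=[(∅, {z↦-3}, ∅) :: (∅, ∅, ∅)]⟩
[13] ⟨S=[5]; E={z↦-3}; C=∅; D=[(∅, ∅, ∅)]⟩
[14] ⟨S=[5]; E=∅; C=∅; D=∅⟩
→ final value 5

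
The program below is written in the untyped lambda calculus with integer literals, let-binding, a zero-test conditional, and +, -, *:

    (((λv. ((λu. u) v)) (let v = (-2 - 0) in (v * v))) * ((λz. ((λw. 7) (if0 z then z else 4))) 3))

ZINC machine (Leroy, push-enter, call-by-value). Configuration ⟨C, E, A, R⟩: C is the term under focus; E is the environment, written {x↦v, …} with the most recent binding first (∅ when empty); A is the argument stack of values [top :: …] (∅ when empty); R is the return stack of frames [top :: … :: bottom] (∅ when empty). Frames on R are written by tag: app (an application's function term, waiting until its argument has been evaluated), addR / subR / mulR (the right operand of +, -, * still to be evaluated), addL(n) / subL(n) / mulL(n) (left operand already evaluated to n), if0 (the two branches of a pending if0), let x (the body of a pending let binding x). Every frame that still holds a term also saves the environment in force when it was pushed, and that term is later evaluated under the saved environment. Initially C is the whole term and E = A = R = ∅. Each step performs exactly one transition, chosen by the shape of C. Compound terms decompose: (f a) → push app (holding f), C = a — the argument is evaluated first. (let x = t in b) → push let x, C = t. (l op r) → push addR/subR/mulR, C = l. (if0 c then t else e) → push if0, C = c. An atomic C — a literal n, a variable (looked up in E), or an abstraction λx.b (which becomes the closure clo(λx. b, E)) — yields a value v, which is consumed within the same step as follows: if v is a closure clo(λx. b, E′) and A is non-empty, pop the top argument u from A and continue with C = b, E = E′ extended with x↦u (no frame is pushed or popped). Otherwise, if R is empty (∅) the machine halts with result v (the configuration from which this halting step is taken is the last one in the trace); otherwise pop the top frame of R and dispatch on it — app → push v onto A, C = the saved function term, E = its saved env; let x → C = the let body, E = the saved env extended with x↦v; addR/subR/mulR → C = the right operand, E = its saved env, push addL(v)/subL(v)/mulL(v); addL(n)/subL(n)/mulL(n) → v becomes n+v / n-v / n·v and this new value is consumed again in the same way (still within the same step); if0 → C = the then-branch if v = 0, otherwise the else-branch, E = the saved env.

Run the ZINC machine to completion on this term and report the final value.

Answer: 28

Derivation:
t=0: [C=(((λv. ((λu. u) v)) (let v = (-2 - 0) in (v * v))) * ((λz. ((λw. 7) (if0 z then z else 4))) 3)) | E=∅ | A=∅ | R=∅]
t=1: [C=((λv. ((λu. u) v)) (let v = (-2 - 0) in (v * v))) | E=∅ | A=∅ | R=[mulR]]
t=2: [C=(let v = (-2 - 0) in (v * v)) | E=∅ | A=∅ | R=[app :: mulR]]
t=3: [C=(-2 - 0) | E=∅ | A=∅ | R=[let v :: app :: mulR]]
t=4: [C=-2 | E=∅ | A=∅ | R=[subR :: let v :: app :: mulR]]
t=5: [C=0 | E=∅ | A=∅ | R=[subL(-2) :: let v :: app :: mulR]]
t=6: [C=(v * v) | E={v↦-2} | A=∅ | R=[app :: mulR]]
t=7: [C=v | E={v↦-2} | A=∅ | R=[mulR :: app :: mulR]]
t=8: [C=v | E={v↦-2} | A=∅ | R=[mulL(-2) :: app :: mulR]]
t=9: [C=(λv. ((λu. u) v)) | E=∅ | A=[4] | R=[mulR]]
t=10: [C=((λu. u) v) | E={v↦4} | A=∅ | R=[mulR]]
t=11: [C=v | E={v↦4} | A=∅ | R=[app :: mulR]]
t=12: [C=(λu. u) | E={v↦4} | A=[4] | R=[mulR]]
t=13: [C=u | E={u↦4, v↦4} | A=∅ | R=[mulR]]
t=14: [C=((λz. ((λw. 7) (if0 z then z else 4))) 3) | E=∅ | A=∅ | R=[mulL(4)]]
t=15: [C=3 | E=∅ | A=∅ | R=[app :: mulL(4)]]
t=16: [C=(λz. ((λw. 7) (if0 z then z else 4))) | E=∅ | A=[3] | R=[mulL(4)]]
t=17: [C=((λw. 7) (if0 z then z else 4)) | E={z↦3} | A=∅ | R=[mulL(4)]]
t=18: [C=(if0 z then z else 4) | E={z↦3} | A=∅ | R=[app :: mulL(4)]]
t=19: [C=z | E={z↦3} | A=∅ | R=[if0 :: app :: mulL(4)]]
t=20: [C=4 | E={z↦3} | A=∅ | R=[app :: mulL(4)]]
t=21: [C=(λw. 7) | E={z↦3} | A=[4] | R=[mulL(4)]]
t=22: [C=7 | E={w↦4, z↦3} | A=∅ | R=[mulL(4)]]
→ final value 28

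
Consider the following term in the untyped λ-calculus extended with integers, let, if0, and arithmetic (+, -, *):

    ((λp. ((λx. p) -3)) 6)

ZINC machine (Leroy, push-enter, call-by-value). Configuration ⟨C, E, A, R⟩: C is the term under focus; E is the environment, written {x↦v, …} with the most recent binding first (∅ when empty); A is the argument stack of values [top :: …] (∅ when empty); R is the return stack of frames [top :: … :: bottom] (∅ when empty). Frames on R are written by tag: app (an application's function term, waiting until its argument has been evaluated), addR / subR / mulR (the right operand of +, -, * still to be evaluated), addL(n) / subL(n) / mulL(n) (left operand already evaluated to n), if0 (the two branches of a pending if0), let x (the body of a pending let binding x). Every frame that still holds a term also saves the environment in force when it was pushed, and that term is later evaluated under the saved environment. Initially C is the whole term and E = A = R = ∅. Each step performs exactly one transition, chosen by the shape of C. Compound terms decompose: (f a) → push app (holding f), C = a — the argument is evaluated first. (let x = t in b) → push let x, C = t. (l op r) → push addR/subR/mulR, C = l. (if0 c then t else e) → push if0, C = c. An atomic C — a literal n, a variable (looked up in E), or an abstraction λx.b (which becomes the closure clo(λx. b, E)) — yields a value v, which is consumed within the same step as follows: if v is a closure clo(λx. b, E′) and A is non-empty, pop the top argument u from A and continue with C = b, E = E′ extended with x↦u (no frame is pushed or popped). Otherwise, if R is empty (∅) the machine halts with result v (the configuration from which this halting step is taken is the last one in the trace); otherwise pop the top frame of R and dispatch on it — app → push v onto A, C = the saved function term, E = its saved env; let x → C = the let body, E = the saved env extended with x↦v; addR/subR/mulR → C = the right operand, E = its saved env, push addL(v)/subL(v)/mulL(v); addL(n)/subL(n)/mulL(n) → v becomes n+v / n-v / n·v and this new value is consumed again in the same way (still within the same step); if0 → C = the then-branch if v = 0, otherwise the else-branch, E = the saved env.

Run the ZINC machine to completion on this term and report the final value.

[0] ⟨C=((λp. ((λx. p) -3)) 6); E=∅; A=∅; R=∅⟩
[1] ⟨C=6; E=∅; A=∅; R=[app]⟩
[2] ⟨C=(λp. ((λx. p) -3)); E=∅; A=[6]; R=∅⟩
[3] ⟨C=((λx. p) -3); E={p↦6}; A=∅; R=∅⟩
[4] ⟨C=-3; E={p↦6}; A=∅; R=[app]⟩
[5] ⟨C=(λx. p); E={p↦6}; A=[-3]; R=∅⟩
[6] ⟨C=p; E={x↦-3, p↦6}; A=∅; R=∅⟩
→ final value 6

Answer: 6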